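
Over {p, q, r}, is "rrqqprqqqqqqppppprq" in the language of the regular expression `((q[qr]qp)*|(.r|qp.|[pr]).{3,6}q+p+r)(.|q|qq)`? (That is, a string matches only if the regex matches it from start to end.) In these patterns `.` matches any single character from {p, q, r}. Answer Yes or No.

Yes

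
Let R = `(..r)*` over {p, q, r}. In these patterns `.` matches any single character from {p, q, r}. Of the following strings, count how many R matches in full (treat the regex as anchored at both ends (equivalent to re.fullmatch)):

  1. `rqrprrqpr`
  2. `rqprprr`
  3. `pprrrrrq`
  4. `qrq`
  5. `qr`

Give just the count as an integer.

1

1 → match
2 → no match
3 → no match
4 → no match
5 → no match
Total matched: 1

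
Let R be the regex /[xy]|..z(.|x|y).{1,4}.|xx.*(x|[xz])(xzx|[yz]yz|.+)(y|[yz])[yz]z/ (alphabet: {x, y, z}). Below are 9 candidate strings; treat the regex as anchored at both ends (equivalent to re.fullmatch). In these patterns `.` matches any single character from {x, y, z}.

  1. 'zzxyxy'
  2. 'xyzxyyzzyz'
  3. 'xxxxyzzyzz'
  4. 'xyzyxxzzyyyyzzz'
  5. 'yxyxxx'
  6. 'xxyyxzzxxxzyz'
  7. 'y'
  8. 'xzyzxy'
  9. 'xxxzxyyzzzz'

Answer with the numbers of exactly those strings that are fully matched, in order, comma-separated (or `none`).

1 → no match
2 → no match
3 → match
4 → no match
5 → no match
6 → match
7 → match
8 → no match
9 → match

3, 6, 7, 9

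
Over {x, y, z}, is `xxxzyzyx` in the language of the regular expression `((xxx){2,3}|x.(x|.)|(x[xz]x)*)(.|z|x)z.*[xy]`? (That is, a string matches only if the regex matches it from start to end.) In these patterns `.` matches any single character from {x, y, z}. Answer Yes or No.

No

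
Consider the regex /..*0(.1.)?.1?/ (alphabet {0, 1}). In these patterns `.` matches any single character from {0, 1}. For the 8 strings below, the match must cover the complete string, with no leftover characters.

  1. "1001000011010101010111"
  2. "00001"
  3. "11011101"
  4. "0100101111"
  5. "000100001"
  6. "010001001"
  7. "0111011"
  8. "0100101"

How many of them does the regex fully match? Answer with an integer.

7

1 → no match
2 → match
3 → match
4 → match
5 → match
6 → match
7 → match
8 → match
Total matched: 7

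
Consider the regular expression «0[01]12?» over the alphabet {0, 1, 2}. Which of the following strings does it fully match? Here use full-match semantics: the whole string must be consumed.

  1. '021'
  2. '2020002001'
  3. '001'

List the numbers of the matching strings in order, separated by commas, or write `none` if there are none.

1 → no match
2 → no match — must start with '0'
3 → match

3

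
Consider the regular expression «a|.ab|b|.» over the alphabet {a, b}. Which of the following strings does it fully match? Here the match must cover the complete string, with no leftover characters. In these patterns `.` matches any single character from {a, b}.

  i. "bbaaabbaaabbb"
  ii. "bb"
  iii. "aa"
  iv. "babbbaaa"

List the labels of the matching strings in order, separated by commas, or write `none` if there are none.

i → no match
ii → no match
iii → no match
iv → no match

none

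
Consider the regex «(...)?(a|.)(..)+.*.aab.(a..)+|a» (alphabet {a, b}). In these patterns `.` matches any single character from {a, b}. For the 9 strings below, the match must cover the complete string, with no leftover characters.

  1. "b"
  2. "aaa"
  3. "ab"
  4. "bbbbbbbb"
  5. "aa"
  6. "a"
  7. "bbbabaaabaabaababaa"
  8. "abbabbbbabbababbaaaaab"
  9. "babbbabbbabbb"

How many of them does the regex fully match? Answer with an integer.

1

1 → no match
2 → no match
3 → no match
4 → no match
5 → no match
6 → match
7 → no match
8 → no match
9 → no match
Total matched: 1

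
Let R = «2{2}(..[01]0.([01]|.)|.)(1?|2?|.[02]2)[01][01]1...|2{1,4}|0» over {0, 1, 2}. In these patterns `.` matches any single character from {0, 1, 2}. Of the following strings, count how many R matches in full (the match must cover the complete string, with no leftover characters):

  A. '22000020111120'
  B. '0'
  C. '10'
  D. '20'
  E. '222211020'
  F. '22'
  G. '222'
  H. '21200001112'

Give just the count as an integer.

A → match
B → match
C → no match
D → no match
E → no match
F → match
G → match
H → no match
Total matched: 4

4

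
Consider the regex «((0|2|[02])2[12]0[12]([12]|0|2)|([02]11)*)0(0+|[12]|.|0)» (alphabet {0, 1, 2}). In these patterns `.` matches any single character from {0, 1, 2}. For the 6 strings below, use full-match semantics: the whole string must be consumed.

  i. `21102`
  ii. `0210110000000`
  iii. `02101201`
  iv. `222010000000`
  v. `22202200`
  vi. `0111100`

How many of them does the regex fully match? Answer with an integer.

5

i → match
ii → match
iii → match
iv → match
v → match
vi → no match
Total matched: 5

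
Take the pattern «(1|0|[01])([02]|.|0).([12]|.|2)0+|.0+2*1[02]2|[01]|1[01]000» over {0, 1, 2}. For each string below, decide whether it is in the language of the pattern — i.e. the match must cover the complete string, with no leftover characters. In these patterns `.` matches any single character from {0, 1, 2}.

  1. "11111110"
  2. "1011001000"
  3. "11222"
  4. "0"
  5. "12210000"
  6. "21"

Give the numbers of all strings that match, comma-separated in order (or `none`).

4, 5

1 → no match
2 → no match
3 → no match
4 → match
5 → match
6 → no match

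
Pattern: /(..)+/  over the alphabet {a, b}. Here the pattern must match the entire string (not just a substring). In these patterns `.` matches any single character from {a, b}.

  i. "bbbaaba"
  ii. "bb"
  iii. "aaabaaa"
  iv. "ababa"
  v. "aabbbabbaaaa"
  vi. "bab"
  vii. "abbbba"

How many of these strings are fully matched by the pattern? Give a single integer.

i. "bbbaaba" → no match
ii. "bb" → match
iii. "aaabaaa" → no match
iv. "ababa" → no match
v. "aabbbabbaaaa" → match
vi. "bab" → no match
vii. "abbbba" → match
Total matched: 3

3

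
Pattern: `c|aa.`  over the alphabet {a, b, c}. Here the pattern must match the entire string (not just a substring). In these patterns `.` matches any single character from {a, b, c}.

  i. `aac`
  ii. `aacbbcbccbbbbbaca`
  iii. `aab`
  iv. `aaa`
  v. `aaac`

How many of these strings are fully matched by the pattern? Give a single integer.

i → match
ii → no match
iii → match
iv → match
v → no match
Total matched: 3

3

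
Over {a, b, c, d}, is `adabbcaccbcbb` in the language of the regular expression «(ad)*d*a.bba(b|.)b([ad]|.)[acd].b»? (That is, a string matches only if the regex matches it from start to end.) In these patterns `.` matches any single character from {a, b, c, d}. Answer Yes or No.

No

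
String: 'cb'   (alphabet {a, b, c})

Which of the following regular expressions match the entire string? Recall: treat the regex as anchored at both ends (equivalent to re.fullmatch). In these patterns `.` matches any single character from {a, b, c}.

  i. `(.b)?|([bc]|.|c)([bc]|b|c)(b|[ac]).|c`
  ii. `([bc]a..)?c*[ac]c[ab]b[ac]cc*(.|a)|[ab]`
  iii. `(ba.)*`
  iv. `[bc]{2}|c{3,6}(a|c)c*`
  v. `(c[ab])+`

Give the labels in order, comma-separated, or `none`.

i, iv, v

i → match
ii → no match
iii → no match
iv → match
v → match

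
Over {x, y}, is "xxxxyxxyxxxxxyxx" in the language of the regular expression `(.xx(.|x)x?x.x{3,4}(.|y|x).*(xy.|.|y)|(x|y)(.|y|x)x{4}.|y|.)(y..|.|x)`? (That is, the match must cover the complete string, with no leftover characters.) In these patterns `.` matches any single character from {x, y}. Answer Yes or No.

No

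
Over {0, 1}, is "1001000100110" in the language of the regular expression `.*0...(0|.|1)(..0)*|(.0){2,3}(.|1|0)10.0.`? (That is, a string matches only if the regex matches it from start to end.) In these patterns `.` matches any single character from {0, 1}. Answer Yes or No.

Yes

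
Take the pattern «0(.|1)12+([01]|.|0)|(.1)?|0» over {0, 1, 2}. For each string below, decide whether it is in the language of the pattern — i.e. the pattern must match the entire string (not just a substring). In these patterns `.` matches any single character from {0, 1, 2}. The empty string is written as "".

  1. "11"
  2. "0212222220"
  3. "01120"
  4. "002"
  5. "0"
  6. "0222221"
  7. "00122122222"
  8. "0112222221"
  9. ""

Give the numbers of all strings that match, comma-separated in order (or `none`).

1 → match
2 → match
3 → match
4 → no match
5 → match
6 → no match
7 → no match
8 → match
9 → match

1, 2, 3, 5, 8, 9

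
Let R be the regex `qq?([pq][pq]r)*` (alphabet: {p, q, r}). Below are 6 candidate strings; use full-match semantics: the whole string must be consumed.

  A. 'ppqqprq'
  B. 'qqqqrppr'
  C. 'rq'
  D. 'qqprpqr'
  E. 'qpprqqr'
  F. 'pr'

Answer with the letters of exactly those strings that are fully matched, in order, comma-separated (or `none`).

A → no match — must start with 'q'
B → match
C → no match — must start with 'q'
D → match
E → match
F → no match — must start with 'q'

B, D, E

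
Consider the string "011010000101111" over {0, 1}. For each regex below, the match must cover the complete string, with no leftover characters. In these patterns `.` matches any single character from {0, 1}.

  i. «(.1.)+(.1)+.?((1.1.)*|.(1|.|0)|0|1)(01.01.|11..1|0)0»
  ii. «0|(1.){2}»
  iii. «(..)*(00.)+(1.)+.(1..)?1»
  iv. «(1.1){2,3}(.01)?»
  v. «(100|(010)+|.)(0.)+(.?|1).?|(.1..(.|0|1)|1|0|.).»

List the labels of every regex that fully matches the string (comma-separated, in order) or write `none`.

i → no match — must end with "0"
ii → no match
iii → match
iv → no match — must start with "1"
v → no match

iii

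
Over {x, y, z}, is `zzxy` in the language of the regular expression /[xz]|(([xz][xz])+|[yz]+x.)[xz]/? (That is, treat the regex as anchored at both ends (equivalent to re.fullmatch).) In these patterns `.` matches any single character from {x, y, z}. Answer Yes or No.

No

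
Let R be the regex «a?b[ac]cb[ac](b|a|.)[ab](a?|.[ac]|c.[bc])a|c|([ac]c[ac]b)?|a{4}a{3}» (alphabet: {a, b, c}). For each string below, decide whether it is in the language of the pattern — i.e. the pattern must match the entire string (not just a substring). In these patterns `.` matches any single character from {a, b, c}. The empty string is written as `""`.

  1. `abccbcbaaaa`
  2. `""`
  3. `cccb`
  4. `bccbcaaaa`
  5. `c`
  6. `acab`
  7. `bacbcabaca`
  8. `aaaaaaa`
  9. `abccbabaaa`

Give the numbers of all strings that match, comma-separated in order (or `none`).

1, 2, 3, 4, 5, 6, 7, 8, 9

1 → match
2 → match
3 → match
4 → match
5 → match
6 → match
7 → match
8 → match
9 → match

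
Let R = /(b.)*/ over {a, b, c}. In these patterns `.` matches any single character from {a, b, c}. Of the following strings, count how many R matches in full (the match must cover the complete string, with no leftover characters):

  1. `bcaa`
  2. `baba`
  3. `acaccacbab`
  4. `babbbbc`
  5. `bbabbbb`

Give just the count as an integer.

1. `bcaa` → no match
2. `baba` → match
3. `acaccacbab` → no match
4. `babbbbc` → no match
5. `bbabbbb` → no match
Total matched: 1

1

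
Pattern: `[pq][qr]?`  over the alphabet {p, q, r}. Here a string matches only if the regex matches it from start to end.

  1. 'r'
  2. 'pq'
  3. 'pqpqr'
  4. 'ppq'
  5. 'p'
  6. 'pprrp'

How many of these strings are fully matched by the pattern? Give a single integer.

1 → no match
2 → match
3 → no match
4 → no match
5 → match
6 → no match
Total matched: 2

2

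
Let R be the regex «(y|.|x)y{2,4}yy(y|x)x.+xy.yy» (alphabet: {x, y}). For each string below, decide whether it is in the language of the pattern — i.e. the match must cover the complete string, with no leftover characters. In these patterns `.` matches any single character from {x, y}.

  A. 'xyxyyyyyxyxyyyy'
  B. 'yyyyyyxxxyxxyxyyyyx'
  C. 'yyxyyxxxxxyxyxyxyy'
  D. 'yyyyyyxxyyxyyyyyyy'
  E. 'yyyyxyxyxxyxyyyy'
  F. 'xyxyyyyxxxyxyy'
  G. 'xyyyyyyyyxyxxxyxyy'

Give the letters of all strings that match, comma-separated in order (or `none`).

A → no match
B → no match — must end with 'yy'
C → no match
D → no match
E → no match
F → no match
G → no match

none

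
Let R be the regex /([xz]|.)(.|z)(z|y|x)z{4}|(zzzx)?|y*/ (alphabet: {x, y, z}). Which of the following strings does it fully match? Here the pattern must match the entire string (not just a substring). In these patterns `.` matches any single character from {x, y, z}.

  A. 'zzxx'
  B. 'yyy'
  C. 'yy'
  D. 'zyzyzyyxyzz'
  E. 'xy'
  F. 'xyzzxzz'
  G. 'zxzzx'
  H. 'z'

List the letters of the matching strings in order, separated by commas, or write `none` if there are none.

A → no match
B → match
C → match
D → no match
E → no match
F → no match
G → no match
H → no match

B, C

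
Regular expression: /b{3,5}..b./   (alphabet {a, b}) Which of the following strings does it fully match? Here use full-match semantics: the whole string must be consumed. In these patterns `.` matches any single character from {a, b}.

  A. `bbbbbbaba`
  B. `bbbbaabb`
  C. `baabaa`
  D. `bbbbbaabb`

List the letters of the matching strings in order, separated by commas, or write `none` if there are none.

A. `bbbbbbaba` → match
B. `bbbbaabb` → match
C. `baabaa` → no match
D. `bbbbbaabb` → match

A, B, D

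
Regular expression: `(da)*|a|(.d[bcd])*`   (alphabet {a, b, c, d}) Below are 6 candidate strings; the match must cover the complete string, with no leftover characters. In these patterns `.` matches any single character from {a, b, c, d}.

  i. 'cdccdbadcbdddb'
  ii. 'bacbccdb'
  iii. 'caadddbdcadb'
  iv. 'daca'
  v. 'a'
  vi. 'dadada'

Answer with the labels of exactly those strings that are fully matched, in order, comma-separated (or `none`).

i → no match
ii → no match
iii → no match
iv → no match
v → match
vi → match

v, vi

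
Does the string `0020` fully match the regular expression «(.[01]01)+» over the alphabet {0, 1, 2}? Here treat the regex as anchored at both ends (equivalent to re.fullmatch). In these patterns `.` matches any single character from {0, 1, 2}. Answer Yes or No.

No

Every match must end with `01`, but `0020` does not.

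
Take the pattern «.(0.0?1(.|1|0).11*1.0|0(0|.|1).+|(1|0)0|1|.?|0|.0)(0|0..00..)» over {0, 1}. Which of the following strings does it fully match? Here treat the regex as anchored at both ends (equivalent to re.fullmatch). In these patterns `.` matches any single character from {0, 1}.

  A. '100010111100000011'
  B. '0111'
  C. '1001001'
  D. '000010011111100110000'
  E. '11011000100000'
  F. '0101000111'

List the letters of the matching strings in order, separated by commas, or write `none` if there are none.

A, D

A → match
B. '0111' → no match
C. '1001001' → no match
D → match
E → no match
F. '0101000111' → no match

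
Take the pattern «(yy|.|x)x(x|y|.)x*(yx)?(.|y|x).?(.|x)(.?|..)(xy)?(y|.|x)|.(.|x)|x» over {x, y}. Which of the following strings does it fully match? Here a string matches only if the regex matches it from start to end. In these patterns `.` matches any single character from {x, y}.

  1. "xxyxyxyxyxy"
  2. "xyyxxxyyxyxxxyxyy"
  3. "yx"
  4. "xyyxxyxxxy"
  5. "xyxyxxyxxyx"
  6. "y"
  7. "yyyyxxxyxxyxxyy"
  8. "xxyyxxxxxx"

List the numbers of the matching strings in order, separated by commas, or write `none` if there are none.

1 → match
2 → no match
3 → match
4 → no match
5 → no match
6 → no match
7 → no match
8 → match

1, 3, 8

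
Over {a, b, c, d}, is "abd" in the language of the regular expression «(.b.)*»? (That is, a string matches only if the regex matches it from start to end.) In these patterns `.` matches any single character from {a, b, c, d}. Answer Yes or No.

Yes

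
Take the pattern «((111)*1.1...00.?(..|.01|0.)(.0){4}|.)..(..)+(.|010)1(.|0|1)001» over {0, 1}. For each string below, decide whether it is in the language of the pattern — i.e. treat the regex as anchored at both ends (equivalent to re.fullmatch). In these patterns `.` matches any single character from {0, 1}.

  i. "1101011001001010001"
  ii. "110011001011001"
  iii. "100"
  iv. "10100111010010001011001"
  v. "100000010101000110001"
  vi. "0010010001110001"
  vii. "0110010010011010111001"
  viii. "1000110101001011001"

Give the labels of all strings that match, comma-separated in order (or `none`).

i, ii, iv, v, viii

i → match
ii → match
iii → no match — must end with "001"
iv → match
v → match
vi → no match
vii → no match
viii → match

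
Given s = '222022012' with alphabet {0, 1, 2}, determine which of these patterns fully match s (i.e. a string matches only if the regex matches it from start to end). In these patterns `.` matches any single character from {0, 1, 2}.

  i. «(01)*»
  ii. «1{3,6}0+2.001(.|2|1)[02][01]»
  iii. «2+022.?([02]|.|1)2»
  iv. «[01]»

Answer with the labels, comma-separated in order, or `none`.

iii

i → no match
ii → no match — must start with '1'
iii → match
iv → no match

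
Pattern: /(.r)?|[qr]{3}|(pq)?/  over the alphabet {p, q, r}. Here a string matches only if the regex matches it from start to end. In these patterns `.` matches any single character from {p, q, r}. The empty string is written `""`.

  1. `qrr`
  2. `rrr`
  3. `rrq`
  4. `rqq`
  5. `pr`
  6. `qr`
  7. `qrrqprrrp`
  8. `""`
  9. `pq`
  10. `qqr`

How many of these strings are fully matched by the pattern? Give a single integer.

1 → match
2 → match
3 → match
4 → match
5 → match
6 → match
7 → no match
8 → match
9 → match
10 → match
Total matched: 9

9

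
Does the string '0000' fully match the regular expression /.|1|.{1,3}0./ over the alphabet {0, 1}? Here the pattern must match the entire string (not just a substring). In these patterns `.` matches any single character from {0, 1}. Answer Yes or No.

Yes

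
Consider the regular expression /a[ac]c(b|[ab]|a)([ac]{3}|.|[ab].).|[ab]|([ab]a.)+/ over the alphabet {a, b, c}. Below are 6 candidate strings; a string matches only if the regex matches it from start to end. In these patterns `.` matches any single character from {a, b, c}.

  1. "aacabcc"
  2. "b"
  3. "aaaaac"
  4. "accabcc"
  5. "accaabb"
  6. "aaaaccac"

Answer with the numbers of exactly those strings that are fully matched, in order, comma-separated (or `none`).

1, 2, 3, 4, 5

1. "aacabcc" → match
2. "b" → match
3. "aaaaac" → match
4. "accabcc" → match
5. "accaabb" → match
6. "aaaaccac" → no match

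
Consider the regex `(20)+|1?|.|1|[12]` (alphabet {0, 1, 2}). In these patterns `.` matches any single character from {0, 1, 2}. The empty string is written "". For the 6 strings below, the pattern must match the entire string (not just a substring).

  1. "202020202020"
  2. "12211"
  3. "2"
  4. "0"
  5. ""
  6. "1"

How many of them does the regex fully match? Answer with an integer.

1 → match
2 → no match
3 → match
4 → match
5 → match
6 → match
Total matched: 5

5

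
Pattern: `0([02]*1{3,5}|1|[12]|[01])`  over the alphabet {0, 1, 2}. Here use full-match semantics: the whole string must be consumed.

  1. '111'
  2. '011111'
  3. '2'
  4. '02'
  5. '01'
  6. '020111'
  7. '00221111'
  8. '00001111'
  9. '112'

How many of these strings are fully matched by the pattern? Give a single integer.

6

1 → no match — must start with '0'
2 → match
3 → no match — must start with '0'
4 → match
5 → match
6 → match
7 → match
8 → match
9 → no match — must start with '0'
Total matched: 6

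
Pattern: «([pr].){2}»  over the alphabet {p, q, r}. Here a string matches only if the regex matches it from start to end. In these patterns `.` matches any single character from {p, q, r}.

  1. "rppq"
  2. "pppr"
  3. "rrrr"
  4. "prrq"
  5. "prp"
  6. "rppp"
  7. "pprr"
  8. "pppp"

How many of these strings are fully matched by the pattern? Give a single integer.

1 → match
2 → match
3 → match
4 → match
5 → no match
6 → match
7 → match
8 → match
Total matched: 7

7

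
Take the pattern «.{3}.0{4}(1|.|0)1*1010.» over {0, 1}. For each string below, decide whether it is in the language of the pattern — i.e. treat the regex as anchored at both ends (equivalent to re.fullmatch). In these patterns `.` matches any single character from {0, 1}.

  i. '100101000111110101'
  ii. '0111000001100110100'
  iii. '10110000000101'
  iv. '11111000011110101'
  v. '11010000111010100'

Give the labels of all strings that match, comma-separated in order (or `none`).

none

i → no match
ii → no match
iii → no match
iv → no match
v → no match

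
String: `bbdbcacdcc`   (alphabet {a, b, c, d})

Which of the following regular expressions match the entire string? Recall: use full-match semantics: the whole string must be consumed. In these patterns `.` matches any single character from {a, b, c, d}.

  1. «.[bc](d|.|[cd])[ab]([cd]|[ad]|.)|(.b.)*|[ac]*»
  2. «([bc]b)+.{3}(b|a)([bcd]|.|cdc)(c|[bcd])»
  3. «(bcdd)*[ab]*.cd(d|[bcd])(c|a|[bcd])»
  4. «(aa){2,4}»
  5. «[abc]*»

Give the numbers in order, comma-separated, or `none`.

1 → no match
2 → match
3 → no match
4 → no match — must start with `aa`
5 → no match

2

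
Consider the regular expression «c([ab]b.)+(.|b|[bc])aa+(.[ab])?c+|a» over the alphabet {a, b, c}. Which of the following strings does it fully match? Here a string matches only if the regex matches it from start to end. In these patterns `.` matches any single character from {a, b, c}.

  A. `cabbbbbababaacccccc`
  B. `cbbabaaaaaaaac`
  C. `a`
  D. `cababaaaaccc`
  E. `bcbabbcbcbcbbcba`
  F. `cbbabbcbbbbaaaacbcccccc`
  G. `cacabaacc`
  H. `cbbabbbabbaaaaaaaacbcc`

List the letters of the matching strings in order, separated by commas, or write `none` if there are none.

A → match
B → match
C → match
D → match
E → no match
F → match
G → no match
H → match

A, B, C, D, F, H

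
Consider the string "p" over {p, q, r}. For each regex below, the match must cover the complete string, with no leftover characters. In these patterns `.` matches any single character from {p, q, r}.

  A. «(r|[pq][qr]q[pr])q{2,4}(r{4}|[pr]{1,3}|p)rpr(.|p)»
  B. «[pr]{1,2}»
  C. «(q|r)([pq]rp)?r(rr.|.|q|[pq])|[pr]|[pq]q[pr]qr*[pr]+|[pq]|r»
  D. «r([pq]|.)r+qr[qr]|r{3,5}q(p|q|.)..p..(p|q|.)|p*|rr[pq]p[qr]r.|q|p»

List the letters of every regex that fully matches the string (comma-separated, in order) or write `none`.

A → no match
B → match
C → match
D → match

B, C, D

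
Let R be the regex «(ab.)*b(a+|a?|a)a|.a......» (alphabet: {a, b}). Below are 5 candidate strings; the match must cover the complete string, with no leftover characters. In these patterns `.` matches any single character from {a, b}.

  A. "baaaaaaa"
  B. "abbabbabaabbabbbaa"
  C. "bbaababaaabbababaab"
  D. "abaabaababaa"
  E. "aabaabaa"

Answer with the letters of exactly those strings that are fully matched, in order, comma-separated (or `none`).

A. "baaaaaaa" → match
B → match
C → no match
D. "abaabaababaa" → match
E. "aabaabaa" → match

A, B, D, E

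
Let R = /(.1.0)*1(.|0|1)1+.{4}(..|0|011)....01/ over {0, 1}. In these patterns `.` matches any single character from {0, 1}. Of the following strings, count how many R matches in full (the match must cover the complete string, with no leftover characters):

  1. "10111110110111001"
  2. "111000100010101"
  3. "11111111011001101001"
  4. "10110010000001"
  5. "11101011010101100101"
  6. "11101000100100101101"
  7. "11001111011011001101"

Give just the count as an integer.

6

1 → match
2 → match
3 → match
4 → match
5 → match
6 → no match
7 → match
Total matched: 6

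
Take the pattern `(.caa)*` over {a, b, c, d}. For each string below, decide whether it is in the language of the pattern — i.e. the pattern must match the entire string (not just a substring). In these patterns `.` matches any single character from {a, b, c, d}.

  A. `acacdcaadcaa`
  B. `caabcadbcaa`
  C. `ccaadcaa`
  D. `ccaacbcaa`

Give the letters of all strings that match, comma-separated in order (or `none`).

A → no match
B → no match
C → match
D → no match

C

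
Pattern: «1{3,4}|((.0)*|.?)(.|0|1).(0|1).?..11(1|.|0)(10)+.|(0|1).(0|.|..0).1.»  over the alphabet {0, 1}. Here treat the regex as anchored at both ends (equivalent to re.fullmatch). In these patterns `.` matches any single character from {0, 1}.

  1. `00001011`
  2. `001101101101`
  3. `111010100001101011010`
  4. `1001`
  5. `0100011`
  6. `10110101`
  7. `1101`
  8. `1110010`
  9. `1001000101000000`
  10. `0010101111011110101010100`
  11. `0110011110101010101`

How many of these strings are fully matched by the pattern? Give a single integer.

1 → no match
2 → no match
3 → no match
4 → no match
5 → no match
6 → no match
7 → no match
8 → no match
9 → no match
10 → match
11 → match
Total matched: 2

2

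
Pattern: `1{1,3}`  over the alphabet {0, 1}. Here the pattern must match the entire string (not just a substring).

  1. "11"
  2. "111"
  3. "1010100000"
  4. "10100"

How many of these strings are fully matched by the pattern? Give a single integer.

1. "11" → match
2. "111" → match
3. "1010100000" → no match — must end with "1"
4. "10100" → no match — must end with "1"
Total matched: 2

2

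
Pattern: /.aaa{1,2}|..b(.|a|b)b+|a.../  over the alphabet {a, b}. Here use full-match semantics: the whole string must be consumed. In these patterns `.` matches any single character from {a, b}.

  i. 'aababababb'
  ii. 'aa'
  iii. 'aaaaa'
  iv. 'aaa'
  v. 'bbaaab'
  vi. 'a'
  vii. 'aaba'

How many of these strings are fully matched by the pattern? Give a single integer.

i → no match
ii → no match
iii → match
iv → no match
v → no match
vi → no match
vii → match
Total matched: 2

2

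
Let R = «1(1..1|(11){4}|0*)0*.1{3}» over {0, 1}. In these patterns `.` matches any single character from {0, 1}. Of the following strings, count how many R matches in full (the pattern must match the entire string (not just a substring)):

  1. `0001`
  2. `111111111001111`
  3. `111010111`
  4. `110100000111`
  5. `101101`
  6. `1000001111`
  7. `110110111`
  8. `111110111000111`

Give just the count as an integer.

1 → no match — must start with `1`
2 → match
3 → match
4 → no match
5 → no match
6 → match
7 → match
8 → no match
Total matched: 4

4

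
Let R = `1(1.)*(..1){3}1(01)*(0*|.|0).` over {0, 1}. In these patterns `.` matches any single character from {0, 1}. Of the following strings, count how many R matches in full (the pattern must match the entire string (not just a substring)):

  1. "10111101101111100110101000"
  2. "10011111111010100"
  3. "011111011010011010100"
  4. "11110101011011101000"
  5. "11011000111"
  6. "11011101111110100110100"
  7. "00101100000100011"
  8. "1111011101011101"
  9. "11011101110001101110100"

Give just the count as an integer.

3

1 → no match
2 → match
3 → no match — must start with "1"
4 → match
5 → no match
6 → match
7 → no match — must start with "1"
8 → no match
9 → no match
Total matched: 3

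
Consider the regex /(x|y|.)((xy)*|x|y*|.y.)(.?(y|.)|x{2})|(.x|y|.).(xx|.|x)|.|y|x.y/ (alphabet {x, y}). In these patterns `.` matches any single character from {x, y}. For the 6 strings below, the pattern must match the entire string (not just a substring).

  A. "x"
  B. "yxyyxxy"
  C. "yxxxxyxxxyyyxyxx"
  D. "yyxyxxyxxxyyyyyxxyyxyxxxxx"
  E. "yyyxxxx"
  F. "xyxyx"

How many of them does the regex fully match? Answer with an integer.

1

A. "x" → match
B. "yxyyxxy" → no match
C → no match
D → no match
E. "yyyxxxx" → no match
F. "xyxyx" → no match
Total matched: 1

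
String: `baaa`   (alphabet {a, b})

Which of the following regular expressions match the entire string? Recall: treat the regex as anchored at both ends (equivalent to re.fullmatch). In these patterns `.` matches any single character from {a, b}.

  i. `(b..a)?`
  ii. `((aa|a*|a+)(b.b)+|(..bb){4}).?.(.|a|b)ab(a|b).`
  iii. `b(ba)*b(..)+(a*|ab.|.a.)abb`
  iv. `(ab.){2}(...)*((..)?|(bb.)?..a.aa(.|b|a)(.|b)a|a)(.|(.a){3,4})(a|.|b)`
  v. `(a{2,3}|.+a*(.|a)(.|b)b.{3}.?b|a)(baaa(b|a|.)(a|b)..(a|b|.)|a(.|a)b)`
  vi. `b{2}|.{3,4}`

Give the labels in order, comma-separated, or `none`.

i, vi

i → match
ii → no match
iii → no match — must end with `abb`
iv → no match — must start with `ab`
v → no match
vi → match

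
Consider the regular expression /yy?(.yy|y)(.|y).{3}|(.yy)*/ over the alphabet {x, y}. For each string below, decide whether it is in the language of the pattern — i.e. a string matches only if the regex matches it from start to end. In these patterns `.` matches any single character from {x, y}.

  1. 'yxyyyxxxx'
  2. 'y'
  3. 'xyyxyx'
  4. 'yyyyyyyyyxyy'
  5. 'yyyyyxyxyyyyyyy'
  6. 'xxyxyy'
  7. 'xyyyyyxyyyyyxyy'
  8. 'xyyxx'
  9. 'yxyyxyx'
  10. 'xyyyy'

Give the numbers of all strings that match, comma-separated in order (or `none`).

4, 7

1 → no match
2 → no match
3 → no match
4 → match
5 → no match
6 → no match
7 → match
8 → no match
9 → no match
10 → no match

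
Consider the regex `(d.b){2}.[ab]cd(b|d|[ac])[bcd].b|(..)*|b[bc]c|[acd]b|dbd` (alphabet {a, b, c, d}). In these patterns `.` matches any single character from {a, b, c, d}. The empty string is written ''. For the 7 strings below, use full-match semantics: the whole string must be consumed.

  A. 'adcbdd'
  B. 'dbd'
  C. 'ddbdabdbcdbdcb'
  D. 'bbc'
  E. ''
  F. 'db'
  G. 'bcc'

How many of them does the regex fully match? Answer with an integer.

A → match
B → match
C → match
D → match
E → match
F → match
G → match
Total matched: 7

7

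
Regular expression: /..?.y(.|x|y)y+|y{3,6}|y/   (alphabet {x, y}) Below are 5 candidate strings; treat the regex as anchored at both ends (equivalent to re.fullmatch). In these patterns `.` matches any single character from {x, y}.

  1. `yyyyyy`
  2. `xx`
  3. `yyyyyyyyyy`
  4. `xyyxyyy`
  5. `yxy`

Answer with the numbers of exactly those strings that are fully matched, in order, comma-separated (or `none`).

1 → match
2 → no match — must end with `y`
3 → match
4 → match
5 → no match

1, 3, 4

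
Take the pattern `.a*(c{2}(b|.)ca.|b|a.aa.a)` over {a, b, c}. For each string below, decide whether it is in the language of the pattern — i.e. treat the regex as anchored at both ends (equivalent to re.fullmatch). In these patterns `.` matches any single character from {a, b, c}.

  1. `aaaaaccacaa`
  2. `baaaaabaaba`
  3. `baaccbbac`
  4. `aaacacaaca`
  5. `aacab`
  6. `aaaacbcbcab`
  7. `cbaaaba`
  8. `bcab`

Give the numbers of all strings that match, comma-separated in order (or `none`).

1, 2

1 → match
2 → match
3 → no match
4 → no match
5 → no match
6 → no match
7 → no match
8 → no match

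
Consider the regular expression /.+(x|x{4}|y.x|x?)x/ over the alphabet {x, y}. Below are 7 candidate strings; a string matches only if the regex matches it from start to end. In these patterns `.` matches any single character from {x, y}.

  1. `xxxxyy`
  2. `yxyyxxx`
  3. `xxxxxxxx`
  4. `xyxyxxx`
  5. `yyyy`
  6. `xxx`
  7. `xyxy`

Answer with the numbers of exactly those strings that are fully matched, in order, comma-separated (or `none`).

1 → no match — must end with `x`
2 → match
3 → match
4 → match
5 → no match — must end with `x`
6 → match
7 → no match — must end with `x`

2, 3, 4, 6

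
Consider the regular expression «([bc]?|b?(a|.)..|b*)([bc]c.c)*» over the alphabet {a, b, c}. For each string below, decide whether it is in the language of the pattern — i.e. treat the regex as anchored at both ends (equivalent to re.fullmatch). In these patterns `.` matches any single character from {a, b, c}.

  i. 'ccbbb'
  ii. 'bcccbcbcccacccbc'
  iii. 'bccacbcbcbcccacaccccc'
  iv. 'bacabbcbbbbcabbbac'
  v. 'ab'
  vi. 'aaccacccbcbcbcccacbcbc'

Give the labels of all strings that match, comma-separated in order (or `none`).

ii

i → no match
ii → match
iii → no match
iv → no match
v → no match
vi → no match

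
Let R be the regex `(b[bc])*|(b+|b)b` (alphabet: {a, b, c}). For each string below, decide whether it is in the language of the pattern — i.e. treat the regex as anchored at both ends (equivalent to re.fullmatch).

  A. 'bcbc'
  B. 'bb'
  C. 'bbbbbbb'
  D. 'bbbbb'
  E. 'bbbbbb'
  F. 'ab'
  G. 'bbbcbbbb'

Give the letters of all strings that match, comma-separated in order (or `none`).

A, B, C, D, E, G

A. 'bcbc' → match
B. 'bb' → match
C. 'bbbbbbb' → match
D. 'bbbbb' → match
E. 'bbbbbb' → match
F. 'ab' → no match
G. 'bbbcbbbb' → match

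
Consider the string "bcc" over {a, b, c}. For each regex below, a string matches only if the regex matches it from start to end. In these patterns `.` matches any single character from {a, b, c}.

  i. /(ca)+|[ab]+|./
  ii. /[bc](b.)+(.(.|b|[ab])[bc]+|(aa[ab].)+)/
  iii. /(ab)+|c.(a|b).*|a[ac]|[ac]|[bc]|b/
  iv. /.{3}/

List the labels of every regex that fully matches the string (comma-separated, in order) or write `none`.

i → no match
ii → no match
iii → no match
iv → match

iv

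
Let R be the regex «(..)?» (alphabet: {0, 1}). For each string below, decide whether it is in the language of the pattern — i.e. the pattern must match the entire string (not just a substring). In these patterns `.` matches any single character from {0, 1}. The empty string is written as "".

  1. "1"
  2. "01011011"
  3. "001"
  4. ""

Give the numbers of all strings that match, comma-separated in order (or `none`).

1 → no match
2 → no match
3 → no match
4 → match

4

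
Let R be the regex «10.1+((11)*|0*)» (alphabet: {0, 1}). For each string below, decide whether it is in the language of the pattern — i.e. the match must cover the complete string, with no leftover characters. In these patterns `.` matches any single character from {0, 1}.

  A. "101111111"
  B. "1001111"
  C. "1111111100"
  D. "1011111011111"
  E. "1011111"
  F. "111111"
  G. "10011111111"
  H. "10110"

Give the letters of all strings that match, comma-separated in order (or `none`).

A, B, E, G, H

A. "101111111" → match
B. "1001111" → match
C. "1111111100" → no match — must start with "10"
D → no match
E. "1011111" → match
F. "111111" → no match — must start with "10"
G. "10011111111" → match
H. "10110" → match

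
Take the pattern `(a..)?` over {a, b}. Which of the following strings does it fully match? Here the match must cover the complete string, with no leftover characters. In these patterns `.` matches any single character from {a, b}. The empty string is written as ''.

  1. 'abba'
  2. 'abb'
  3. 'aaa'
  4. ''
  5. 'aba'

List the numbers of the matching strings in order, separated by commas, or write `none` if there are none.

2, 3, 4, 5

1 → no match
2 → match
3 → match
4 → match
5 → match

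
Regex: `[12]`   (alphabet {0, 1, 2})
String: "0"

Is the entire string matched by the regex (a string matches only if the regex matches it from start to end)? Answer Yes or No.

No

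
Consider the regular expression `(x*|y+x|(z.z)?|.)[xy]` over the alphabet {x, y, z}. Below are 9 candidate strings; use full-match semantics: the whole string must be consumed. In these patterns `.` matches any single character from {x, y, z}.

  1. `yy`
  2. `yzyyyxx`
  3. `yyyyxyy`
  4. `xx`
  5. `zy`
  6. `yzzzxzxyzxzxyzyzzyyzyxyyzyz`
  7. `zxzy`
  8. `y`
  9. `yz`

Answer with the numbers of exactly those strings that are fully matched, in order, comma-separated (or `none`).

1, 4, 5, 7, 8

1 → match
2 → no match
3 → no match
4 → match
5 → match
6 → no match
7 → match
8 → match
9 → no match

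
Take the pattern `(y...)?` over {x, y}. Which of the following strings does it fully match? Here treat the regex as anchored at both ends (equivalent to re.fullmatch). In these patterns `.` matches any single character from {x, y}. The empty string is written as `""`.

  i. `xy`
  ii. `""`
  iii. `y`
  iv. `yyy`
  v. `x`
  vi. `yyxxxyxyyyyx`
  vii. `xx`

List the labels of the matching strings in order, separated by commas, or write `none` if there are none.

i → no match
ii → match
iii → no match
iv → no match
v → no match
vi → no match
vii → no match

ii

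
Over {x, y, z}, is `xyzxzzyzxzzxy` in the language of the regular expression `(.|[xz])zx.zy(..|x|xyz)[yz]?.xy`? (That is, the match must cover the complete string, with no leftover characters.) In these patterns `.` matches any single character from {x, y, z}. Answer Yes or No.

No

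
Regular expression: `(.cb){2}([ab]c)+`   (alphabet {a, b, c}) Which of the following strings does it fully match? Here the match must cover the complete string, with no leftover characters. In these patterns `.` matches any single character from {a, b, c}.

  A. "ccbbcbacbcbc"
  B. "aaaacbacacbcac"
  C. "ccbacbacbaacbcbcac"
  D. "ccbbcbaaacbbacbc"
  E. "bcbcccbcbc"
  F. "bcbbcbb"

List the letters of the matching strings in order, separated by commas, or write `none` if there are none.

A → match
B → no match
C → no match
D → no match
E → no match
F → no match — must end with "c"

A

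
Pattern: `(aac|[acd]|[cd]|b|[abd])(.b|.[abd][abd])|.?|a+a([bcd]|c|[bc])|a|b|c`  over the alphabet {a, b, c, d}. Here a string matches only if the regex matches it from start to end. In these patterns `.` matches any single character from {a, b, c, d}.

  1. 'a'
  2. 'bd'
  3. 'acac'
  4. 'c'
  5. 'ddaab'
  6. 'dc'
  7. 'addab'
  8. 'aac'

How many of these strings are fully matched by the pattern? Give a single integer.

3

1 → match
2 → no match
3 → no match
4 → match
5 → no match
6 → no match
7 → no match
8 → match
Total matched: 3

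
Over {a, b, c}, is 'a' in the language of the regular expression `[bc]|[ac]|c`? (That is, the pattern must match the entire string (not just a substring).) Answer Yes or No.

Yes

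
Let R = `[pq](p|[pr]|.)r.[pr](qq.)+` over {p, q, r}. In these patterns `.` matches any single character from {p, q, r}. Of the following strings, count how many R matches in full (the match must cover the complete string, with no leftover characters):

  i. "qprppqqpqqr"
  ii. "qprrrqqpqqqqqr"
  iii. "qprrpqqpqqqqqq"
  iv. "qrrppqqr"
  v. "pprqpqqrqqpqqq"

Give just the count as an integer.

5

i. "qprppqqpqqr" → match
ii → match
iii → match
iv. "qrrppqqr" → match
v → match
Total matched: 5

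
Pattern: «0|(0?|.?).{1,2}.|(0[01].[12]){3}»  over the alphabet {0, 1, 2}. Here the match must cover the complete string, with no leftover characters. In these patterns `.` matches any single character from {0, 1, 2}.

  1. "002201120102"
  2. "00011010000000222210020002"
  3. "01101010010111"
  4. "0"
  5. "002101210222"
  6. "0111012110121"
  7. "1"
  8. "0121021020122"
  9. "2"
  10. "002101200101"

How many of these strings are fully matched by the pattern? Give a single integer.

1 → match
2 → no match
3 → no match
4 → match
5 → no match
6 → no match
7 → no match
8 → no match
9 → no match
10 → no match
Total matched: 2

2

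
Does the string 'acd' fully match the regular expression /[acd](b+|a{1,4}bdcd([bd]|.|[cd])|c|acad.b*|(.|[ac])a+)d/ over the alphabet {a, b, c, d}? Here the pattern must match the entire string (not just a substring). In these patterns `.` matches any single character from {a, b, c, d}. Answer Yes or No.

Yes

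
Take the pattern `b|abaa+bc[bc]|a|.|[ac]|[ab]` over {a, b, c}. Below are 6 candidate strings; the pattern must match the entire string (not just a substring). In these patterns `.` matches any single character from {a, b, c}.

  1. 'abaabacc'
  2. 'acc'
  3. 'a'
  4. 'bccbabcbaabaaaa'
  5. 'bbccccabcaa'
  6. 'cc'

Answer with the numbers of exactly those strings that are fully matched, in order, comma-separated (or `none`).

3

1 → no match
2 → no match
3 → match
4 → no match
5 → no match
6 → no match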